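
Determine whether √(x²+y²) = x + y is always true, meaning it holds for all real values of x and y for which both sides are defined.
Claim: √(x²+y²) = x + y.
Test a specific point where both sides are defined: x = 3/2, y = -2.
LHS = √(x²+y²) ≈ 2.5000
RHS = x + y ≈ -0.5000
Since 2.5000 ≠ -0.5000, the equation fails at this point, so it cannot hold for all real values of x and y for which both sides are defined.
(x+y)² = x² + 2xy + y², not x² + y², so the square root does not split this way.

Conclusion: No, this is NOT an identity.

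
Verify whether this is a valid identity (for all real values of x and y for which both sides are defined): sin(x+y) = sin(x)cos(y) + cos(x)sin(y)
Claim: sin(x+y) = sin(x)cos(y) + cos(x)sin(y).
Reasoning: By Euler's formula e^(i(x+y)) = e^(ix)·e^(iy) = (cos x + i·sin x)(cos y + i·sin y). The imaginary part of the left side is sin(x+y); the imaginary part of the product is sin(x)cos(y) + cos(x)sin(y).
So the two sides agree for all real values of x and y for which both sides are defined.

Conclusion: Yes, this is an identity.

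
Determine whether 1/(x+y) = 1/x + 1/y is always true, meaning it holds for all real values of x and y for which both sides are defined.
Claim: 1/(x+y) = 1/x + 1/y.
Test a specific point where both sides are defined: x = -2, y = 5.
LHS = 1/(x+y) ≈ 0.3333
RHS = 1/x + 1/y ≈ -0.3000
Since 0.3333 ≠ -0.3000, the equation fails at this point, so it cannot hold for all real values of x and y for which both sides are defined.
1/x + 1/y = (x+y)/(xy), which is not 1/(x+y).

Conclusion: No, this is NOT an identity.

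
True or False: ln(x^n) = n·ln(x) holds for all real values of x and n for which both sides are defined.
True.

Claim: ln(x^n) = n·ln(x).
Reasoning: The right side requires x > 0. For x > 0, x^n = (e^(ln x))^n = e^(n·ln x), so taking ln of both sides gives ln(x^n) = n·ln(x).
So the two sides agree for all real values of x and n for which both sides are defined.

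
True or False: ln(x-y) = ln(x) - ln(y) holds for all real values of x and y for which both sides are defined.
Claim: ln(x-y) = ln(x) - ln(y).
Test a specific point where both sides are defined: x = 4, y = 3.
LHS = ln(x-y) ≈ 0.0000
RHS = ln(x) - ln(y) ≈ 0.2877
Since 0.0000 ≠ 0.2877, the equation fails at this point, so it cannot hold for all real values of x and y for which both sides are defined.
ln(x) - ln(y) = ln(x/y), not ln(x-y).

Conclusion: False.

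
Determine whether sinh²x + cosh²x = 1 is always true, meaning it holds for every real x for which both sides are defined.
Claim: sinh²x + cosh²x = 1.
Test a specific point where both sides are defined: x = 3.
LHS = sinh²x + cosh²x ≈ 201.7156
RHS = 1 ≈ 1.0000
Since 201.7156 ≠ 1.0000, the equation fails at this point, so it cannot hold for every real x for which both sides are defined.
The correct hyperbolic identity is cosh²x - sinh²x = 1 (a difference); the sum sinh²x + cosh²x equals cosh(2x).

Conclusion: No, this is NOT an identity.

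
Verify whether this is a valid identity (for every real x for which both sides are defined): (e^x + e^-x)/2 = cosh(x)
Claim: (e^x + e^-x)/2 = cosh(x).
Reasoning: This is exactly the definition of the hyperbolic cosine: cosh(x) := (e^x + e^-x)/2.
So the two sides agree for every real x for which both sides are defined.

Conclusion: Yes, this is an identity.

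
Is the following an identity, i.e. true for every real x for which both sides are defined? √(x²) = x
Claim: √(x²) = x.
Test a specific point where both sides are defined: x = -1.
LHS = √(x²) ≈ 1.0000
RHS = x ≈ -1.0000
Since 1.0000 ≠ -1.0000, the equation fails at this point, so it cannot hold for every real x for which both sides are defined.
√(x²) = |x|, which differs from x whenever x < 0 (both sides are defined for every real x).

Conclusion: No, this is NOT an identity.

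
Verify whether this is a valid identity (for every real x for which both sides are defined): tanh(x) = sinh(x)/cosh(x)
Yes, this is an identity.

Claim: tanh(x) = sinh(x)/cosh(x).
Reasoning: tanh(x) is defined as sinh(x)/cosh(x) = (e^x - e^-x)/(e^x + e^-x); cosh(x) ≥ 1 is never zero, so this holds for every real x.
So the two sides agree for every real x for which both sides are defined.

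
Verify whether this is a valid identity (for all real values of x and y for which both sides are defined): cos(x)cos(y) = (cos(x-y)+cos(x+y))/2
Yes, this is an identity.

Claim: cos(x)cos(y) = (cos(x-y)+cos(x+y))/2.
Reasoning: cos(x-y) = cos(x)cos(y) + sin(x)sin(y) and cos(x+y) = cos(x)cos(y) - sin(x)sin(y). Adding, cos(x-y) + cos(x+y) = 2cos(x)cos(y); divide by 2.
So the two sides agree for all real values of x and y for which both sides are defined.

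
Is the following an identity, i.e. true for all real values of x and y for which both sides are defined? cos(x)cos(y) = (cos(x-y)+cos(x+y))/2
Claim: cos(x)cos(y) = (cos(x-y)+cos(x+y))/2.
Reasoning: cos(x-y) = cos(x)cos(y) + sin(x)sin(y) and cos(x+y) = cos(x)cos(y) - sin(x)sin(y). Adding, cos(x-y) + cos(x+y) = 2cos(x)cos(y); divide by 2.
So the two sides agree for all real values of x and y for which both sides are defined.

Conclusion: Yes, this is an identity.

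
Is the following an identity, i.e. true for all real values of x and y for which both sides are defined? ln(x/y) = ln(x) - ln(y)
Claim: ln(x/y) = ln(x) - ln(y).
Reasoning: Both sides are simultaneously defined only when x, y > 0. Write x = e^p, y = e^q. Then x/y = e^(p-q), so ln(x/y) = p - q = ln(x) - ln(y).
So the two sides agree for all real values of x and y for which both sides are defined.

Conclusion: Yes, this is an identity.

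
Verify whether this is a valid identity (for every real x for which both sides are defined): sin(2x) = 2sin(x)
No, this is NOT an identity.

Claim: sin(2x) = 2sin(x).
Test a specific point where both sides are defined: x = π/4.
LHS = sin(2x) ≈ 1.0000
RHS = 2sin(x) ≈ 1.4142
Since 1.0000 ≠ 1.4142, the equation fails at this point, so it cannot hold for every real x for which both sides are defined.
The correct double-angle formula is sin(2x) = 2sin(x)cos(x).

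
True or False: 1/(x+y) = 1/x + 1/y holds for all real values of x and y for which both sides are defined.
Claim: 1/(x+y) = 1/x + 1/y.
Test a specific point where both sides are defined: x = 5, y = -3.
LHS = 1/(x+y) ≈ 0.5000
RHS = 1/x + 1/y ≈ -0.1333
Since 0.5000 ≠ -0.1333, the equation fails at this point, so it cannot hold for all real values of x and y for which both sides are defined.
1/x + 1/y = (x+y)/(xy), which is not 1/(x+y).

Conclusion: False.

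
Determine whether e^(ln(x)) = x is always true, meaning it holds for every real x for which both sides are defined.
Yes, this is an identity.

Claim: e^(ln(x)) = x.
Reasoning: For x > 0, ln(x) is by definition the exponent p such that e^p = x. Raising e to that exponent therefore returns x: e^(ln x) = x.
So the two sides agree for every real x for which both sides are defined.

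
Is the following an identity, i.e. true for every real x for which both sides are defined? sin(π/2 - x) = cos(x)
Claim: sin(π/2 - x) = cos(x).
Reasoning: Use sin(u - v) = sin(u)cos(v) - cos(u)sin(v) with u = π/2, v = x: sin(π/2)cos(x) - cos(π/2)sin(x) = 1·cos(x) - 0·sin(x) = cos(x).
So the two sides agree for every real x for which both sides are defined.

Conclusion: Yes, this is an identity.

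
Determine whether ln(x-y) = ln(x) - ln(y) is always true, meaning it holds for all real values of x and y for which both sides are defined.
No, this is NOT an identity.

Claim: ln(x-y) = ln(x) - ln(y).
Test a specific point where both sides are defined: x = 5, y = 1/2.
LHS = ln(x-y) ≈ 1.5041
RHS = ln(x) - ln(y) ≈ 2.3026
Since 1.5041 ≠ 2.3026, the equation fails at this point, so it cannot hold for all real values of x and y for which both sides are defined.
ln(x) - ln(y) = ln(x/y), not ln(x-y).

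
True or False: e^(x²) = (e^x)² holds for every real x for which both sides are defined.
False.

Claim: e^(x²) = (e^x)².
Test a specific point where both sides are defined: x = 1/2.
LHS = e^(x²) ≈ 1.2840
RHS = (e^x)² ≈ 2.7183
Since 1.2840 ≠ 2.7183, the equation fails at this point, so it cannot hold for every real x for which both sides are defined.
(e^x)² = e^(2x), and 2x ≠ x² in general.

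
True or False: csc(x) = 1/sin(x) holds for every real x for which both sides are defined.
Claim: csc(x) = 1/sin(x).
Reasoning: csc(x) is by definition the reciprocal of sin(x), wherever sin(x) ≠ 0.
So the two sides agree for every real x for which both sides are defined.

Conclusion: True.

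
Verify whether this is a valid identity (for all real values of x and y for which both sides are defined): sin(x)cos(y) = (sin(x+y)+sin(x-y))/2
Yes, this is an identity.

Claim: sin(x)cos(y) = (sin(x+y)+sin(x-y))/2.
Reasoning: sin(x+y) = sin(x)cos(y) + cos(x)sin(y) and sin(x-y) = sin(x)cos(y) - cos(x)sin(y). Adding, sin(x+y) + sin(x-y) = 2sin(x)cos(y); divide by 2.
So the two sides agree for all real values of x and y for which both sides are defined.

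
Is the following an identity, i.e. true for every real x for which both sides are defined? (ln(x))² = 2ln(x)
No, this is NOT an identity.

Claim: (ln(x))² = 2ln(x).
Test a specific point where both sides are defined: x = 1/2.
LHS = (ln(x))² ≈ 0.4805
RHS = 2ln(x) ≈ -1.3863
Since 0.4805 ≠ -1.3863, the equation fails at this point, so it cannot hold for every real x for which both sides are defined.
2ln(x) equals ln(x²), which is not the same as (ln x)².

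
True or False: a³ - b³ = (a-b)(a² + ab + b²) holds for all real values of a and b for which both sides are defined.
Claim: a³ - b³ = (a-b)(a² + ab + b²).
Reasoning: Expand the right side: (a-b)(a² + ab + b²) = a³ + a²b + ab² - a²b - ab² - b³ = a³ - b³ (the middle terms cancel in pairs).
So the two sides agree for all real values of a and b for which both sides are defined.

Conclusion: True.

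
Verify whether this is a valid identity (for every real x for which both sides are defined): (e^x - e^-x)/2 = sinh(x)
Claim: (e^x - e^-x)/2 = sinh(x).
Reasoning: This is exactly the definition of the hyperbolic sine: sinh(x) := (e^x - e^-x)/2.
So the two sides agree for every real x for which both sides are defined.

Conclusion: Yes, this is an identity.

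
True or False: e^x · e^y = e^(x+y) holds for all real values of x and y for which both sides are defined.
True.

Claim: e^x · e^y = e^(x+y).
Reasoning: This is the law of exponents for a common base: multiplying powers adds exponents. E.g. from the series, (Σ x^j/j!)(Σ y^k/k!) = Σ_m (Σ_{j+k=m} x^j y^k/(j!k!)) = Σ_m (x+y)^m/m! by the binomial theorem.
So the two sides agree for all real values of x and y for which both sides are defined.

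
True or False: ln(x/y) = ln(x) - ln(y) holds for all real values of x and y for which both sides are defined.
Claim: ln(x/y) = ln(x) - ln(y).
Reasoning: Both sides are simultaneously defined only when x, y > 0. Write x = e^p, y = e^q. Then x/y = e^(p-q), so ln(x/y) = p - q = ln(x) - ln(y).
So the two sides agree for all real values of x and y for which both sides are defined.

Conclusion: True.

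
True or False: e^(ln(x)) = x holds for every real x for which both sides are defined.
Claim: e^(ln(x)) = x.
Reasoning: For x > 0, ln(x) is by definition the exponent p such that e^p = x. Raising e to that exponent therefore returns x: e^(ln x) = x.
So the two sides agree for every real x for which both sides are defined.

Conclusion: True.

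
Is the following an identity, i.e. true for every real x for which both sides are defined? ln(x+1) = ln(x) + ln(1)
No, this is NOT an identity.

Claim: ln(x+1) = ln(x) + ln(1).
Test a specific point where both sides are defined: x = 1/2.
LHS = ln(x+1) ≈ 0.4055
RHS = ln(x) + ln(1) ≈ -0.6931
Since 0.4055 ≠ -0.6931, the equation fails at this point, so it cannot hold for every real x for which both sides are defined.
ln(1) = 0, so the right side is just ln(x), which differs from ln(x+1).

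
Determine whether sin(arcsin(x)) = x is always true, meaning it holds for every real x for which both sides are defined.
Claim: sin(arcsin(x)) = x.
Reasoning: For -1 ≤ x ≤ 1 (where arcsin is defined), arcsin(x) is by definition an angle whose sine equals x. Taking the sine of that angle returns x. (Note the other order, arcsin(sin x) = x, is NOT an identity.)
So the two sides agree for every real x for which both sides are defined.

Conclusion: Yes, this is an identity.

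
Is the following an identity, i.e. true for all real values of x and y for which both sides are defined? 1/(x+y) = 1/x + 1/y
Claim: 1/(x+y) = 1/x + 1/y.
Test a specific point where both sides are defined: x = -1, y = -3.
LHS = 1/(x+y) ≈ -0.2500
RHS = 1/x + 1/y ≈ -1.3333
Since -0.2500 ≠ -1.3333, the equation fails at this point, so it cannot hold for all real values of x and y for which both sides are defined.
1/x + 1/y = (x+y)/(xy), which is not 1/(x+y).

Conclusion: No, this is NOT an identity.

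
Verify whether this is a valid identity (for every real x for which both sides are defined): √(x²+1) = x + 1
Claim: √(x²+1) = x + 1.
Test a specific point where both sides are defined: x = 3.
LHS = √(x²+1) ≈ 3.1623
RHS = x + 1 ≈ 4.0000
Since 3.1623 ≠ 4.0000, the equation fails at this point, so it cannot hold for every real x for which both sides are defined.
(x+1)² = x² + 2x + 1 ≠ x² + 1 unless x = 0.

Conclusion: No, this is NOT an identity.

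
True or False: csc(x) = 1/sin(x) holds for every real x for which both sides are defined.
Claim: csc(x) = 1/sin(x).
Reasoning: csc(x) is by definition the reciprocal of sin(x), wherever sin(x) ≠ 0.
So the two sides agree for every real x for which both sides are defined.

Conclusion: True.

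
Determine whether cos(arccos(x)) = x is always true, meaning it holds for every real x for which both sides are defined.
Claim: cos(arccos(x)) = x.
Reasoning: For -1 ≤ x ≤ 1 (where arccos is defined), arccos(x) is by definition an angle whose cosine equals x. Taking the cosine of that angle returns x. (Note the other order, arccos(cos x) = x, is NOT an identity.)
So the two sides agree for every real x for which both sides are defined.

Conclusion: Yes, this is an identity.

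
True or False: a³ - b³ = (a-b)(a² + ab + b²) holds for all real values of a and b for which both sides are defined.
True.

Claim: a³ - b³ = (a-b)(a² + ab + b²).
Reasoning: Expand the right side: (a-b)(a² + ab + b²) = a³ + a²b + ab² - a²b - ab² - b³ = a³ - b³ (the middle terms cancel in pairs).
So the two sides agree for all real values of a and b for which both sides are defined.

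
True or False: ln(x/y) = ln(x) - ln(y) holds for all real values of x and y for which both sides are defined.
Claim: ln(x/y) = ln(x) - ln(y).
Reasoning: Both sides are simultaneously defined only when x, y > 0. Write x = e^p, y = e^q. Then x/y = e^(p-q), so ln(x/y) = p - q = ln(x) - ln(y).
So the two sides agree for all real values of x and y for which both sides are defined.

Conclusion: True.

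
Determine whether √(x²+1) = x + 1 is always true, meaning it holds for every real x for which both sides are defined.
No, this is NOT an identity.

Claim: √(x²+1) = x + 1.
Test a specific point where both sides are defined: x = 2.
LHS = √(x²+1) ≈ 2.2361
RHS = x + 1 ≈ 3.0000
Since 2.2361 ≠ 3.0000, the equation fails at this point, so it cannot hold for every real x for which both sides are defined.
(x+1)² = x² + 2x + 1 ≠ x² + 1 unless x = 0.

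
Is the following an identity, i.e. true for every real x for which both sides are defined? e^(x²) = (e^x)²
No, this is NOT an identity.

Claim: e^(x²) = (e^x)².
Test a specific point where both sides are defined: x = -2.
LHS = e^(x²) ≈ 54.5982
RHS = (e^x)² ≈ 0.0183
Since 54.5982 ≠ 0.0183, the equation fails at this point, so it cannot hold for every real x for which both sides are defined.
(e^x)² = e^(2x), and 2x ≠ x² in general.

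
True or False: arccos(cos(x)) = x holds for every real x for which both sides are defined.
False.

Claim: arccos(cos(x)) = x.
Test a specific point where both sides are defined: x = -π/3.
LHS = arccos(cos(x)) ≈ 1.0472
RHS = x ≈ -1.0472
Since 1.0472 ≠ -1.0472, the equation fails at this point, so it cannot hold for every real x for which both sides are defined.
arccos only returns values in [0, π], so arccos(cos(x)) = x holds only for x in that interval, not for all real x.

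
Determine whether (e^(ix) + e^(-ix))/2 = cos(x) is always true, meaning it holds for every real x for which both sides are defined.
Claim: (e^(ix) + e^(-ix))/2 = cos(x).
Reasoning: By Euler's formula e^(ix) = cos(x) + i·sin(x) and e^(-ix) = cos(x) - i·sin(x). Adding cancels the sine terms: e^(ix) + e^(-ix) = 2cos(x); divide by 2.
So the two sides agree for every real x for which both sides are defined.

Conclusion: Yes, this is an identity.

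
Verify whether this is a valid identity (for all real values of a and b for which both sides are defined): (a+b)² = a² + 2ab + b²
Claim: (a+b)² = a² + 2ab + b².
Reasoning: Expand: (a+b)² = (a+b)(a+b) = a·a + a·b + b·a + b·b = a² + 2ab + b².
So the two sides agree for all real values of a and b for which both sides are defined.

Conclusion: Yes, this is an identity.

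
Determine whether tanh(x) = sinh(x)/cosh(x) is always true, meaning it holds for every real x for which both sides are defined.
Claim: tanh(x) = sinh(x)/cosh(x).
Reasoning: tanh(x) is defined as sinh(x)/cosh(x) = (e^x - e^-x)/(e^x + e^-x); cosh(x) ≥ 1 is never zero, so this holds for every real x.
So the two sides agree for every real x for which both sides are defined.

Conclusion: Yes, this is an identity.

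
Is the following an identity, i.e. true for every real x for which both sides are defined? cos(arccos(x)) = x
Claim: cos(arccos(x)) = x.
Reasoning: For -1 ≤ x ≤ 1 (where arccos is defined), arccos(x) is by definition an angle whose cosine equals x. Taking the cosine of that angle returns x. (Note the other order, arccos(cos x) = x, is NOT an identity.)
So the two sides agree for every real x for which both sides are defined.

Conclusion: Yes, this is an identity.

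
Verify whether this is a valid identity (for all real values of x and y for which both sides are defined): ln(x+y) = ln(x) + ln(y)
No, this is NOT an identity.

Claim: ln(x+y) = ln(x) + ln(y).
Test a specific point where both sides are defined: x = 1, y = 5.
LHS = ln(x+y) ≈ 1.7918
RHS = ln(x) + ln(y) ≈ 1.6094
Since 1.7918 ≠ 1.6094, the equation fails at this point, so it cannot hold for all real values of x and y for which both sides are defined.
ln(x) + ln(y) = ln(xy), not ln(x+y).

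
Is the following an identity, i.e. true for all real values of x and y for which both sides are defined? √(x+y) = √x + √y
Claim: √(x+y) = √x + √y.
Test a specific point where both sides are defined: x = 2, y = 4.
LHS = √(x+y) ≈ 2.4495
RHS = √x + √y ≈ 3.4142
Since 2.4495 ≠ 3.4142, the equation fails at this point, so it cannot hold for all real values of x and y for which both sides are defined.
Squaring the right side gives x + 2√(xy) + y, not x + y.

Conclusion: No, this is NOT an identity.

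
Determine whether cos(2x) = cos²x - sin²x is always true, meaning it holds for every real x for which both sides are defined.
Claim: cos(2x) = cos²x - sin²x.
Reasoning: Put y = x in the addition formula cos(x+y) = cos(x)cos(y) - sin(x)sin(y): cos(2x) = cos²x - sin²x.
So the two sides agree for every real x for which both sides are defined.

Conclusion: Yes, this is an identity.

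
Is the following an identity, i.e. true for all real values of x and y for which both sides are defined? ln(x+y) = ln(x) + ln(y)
Claim: ln(x+y) = ln(x) + ln(y).
Test a specific point where both sides are defined: x = 1, y = 3.
LHS = ln(x+y) ≈ 1.3863
RHS = ln(x) + ln(y) ≈ 1.0986
Since 1.3863 ≠ 1.0986, the equation fails at this point, so it cannot hold for all real values of x and y for which both sides are defined.
ln(x) + ln(y) = ln(xy), not ln(x+y).

Conclusion: No, this is NOT an identity.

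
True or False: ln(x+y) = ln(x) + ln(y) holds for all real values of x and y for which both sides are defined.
Claim: ln(x+y) = ln(x) + ln(y).
Test a specific point where both sides are defined: x = 4, y = 2.
LHS = ln(x+y) ≈ 1.7918
RHS = ln(x) + ln(y) ≈ 2.0794
Since 1.7918 ≠ 2.0794, the equation fails at this point, so it cannot hold for all real values of x and y for which both sides are defined.
ln(x) + ln(y) = ln(xy), not ln(x+y).

Conclusion: False.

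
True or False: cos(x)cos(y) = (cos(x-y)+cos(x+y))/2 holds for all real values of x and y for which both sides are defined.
True.

Claim: cos(x)cos(y) = (cos(x-y)+cos(x+y))/2.
Reasoning: cos(x-y) = cos(x)cos(y) + sin(x)sin(y) and cos(x+y) = cos(x)cos(y) - sin(x)sin(y). Adding, cos(x-y) + cos(x+y) = 2cos(x)cos(y); divide by 2.
So the two sides agree for all real values of x and y for which both sides are defined.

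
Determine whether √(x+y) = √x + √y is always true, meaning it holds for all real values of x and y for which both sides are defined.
Claim: √(x+y) = √x + √y.
Test a specific point where both sides are defined: x = 1/2, y = 4.
LHS = √(x+y) ≈ 2.1213
RHS = √x + √y ≈ 2.7071
Since 2.1213 ≠ 2.7071, the equation fails at this point, so it cannot hold for all real values of x and y for which both sides are defined.
Squaring the right side gives x + 2√(xy) + y, not x + y.

Conclusion: No, this is NOT an identity.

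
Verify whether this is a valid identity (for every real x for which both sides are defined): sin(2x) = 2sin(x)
No, this is NOT an identity.

Claim: sin(2x) = 2sin(x).
Test a specific point where both sides are defined: x = -π/4.
LHS = sin(2x) ≈ -1.0000
RHS = 2sin(x) ≈ -1.4142
Since -1.0000 ≠ -1.4142, the equation fails at this point, so it cannot hold for every real x for which both sides are defined.
The correct double-angle formula is sin(2x) = 2sin(x)cos(x).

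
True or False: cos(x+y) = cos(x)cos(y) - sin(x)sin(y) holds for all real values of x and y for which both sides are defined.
True.

Claim: cos(x+y) = cos(x)cos(y) - sin(x)sin(y).
Reasoning: By Euler's formula e^(i(x+y)) = e^(ix)·e^(iy) = (cos x + i·sin x)(cos y + i·sin y). The real part of the left side is cos(x+y); the real part of the product is cos(x)cos(y) - sin(x)sin(y) (since i·i = -1).
So the two sides agree for all real values of x and y for which both sides are defined.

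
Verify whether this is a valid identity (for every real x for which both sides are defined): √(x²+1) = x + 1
No, this is NOT an identity.

Claim: √(x²+1) = x + 1.
Test a specific point where both sides are defined: x = 5.
LHS = √(x²+1) ≈ 5.0990
RHS = x + 1 ≈ 6.0000
Since 5.0990 ≠ 6.0000, the equation fails at this point, so it cannot hold for every real x for which both sides are defined.
(x+1)² = x² + 2x + 1 ≠ x² + 1 unless x = 0.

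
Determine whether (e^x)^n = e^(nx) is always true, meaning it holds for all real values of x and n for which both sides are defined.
Claim: (e^x)^n = e^(nx).
Reasoning: e^x is a positive real number, and for a positive base B and real exponent n, B^n = e^(n·ln B). With B = e^x, ln B = x, so (e^x)^n = e^(n·x).
So the two sides agree for all real values of x and n for which both sides are defined.

Conclusion: Yes, this is an identity.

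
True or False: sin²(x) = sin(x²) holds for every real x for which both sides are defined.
False.

Claim: sin²(x) = sin(x²).
Test a specific point where both sides are defined: x = π/3.
LHS = sin²(x) ≈ 0.7500
RHS = sin(x²) ≈ 0.8897
Since 0.7500 ≠ 0.8897, the equation fails at this point, so it cannot hold for every real x for which both sides are defined.
sin²(x) means (sin x)², squaring the output; sin(x²) squares the input. These are different functions.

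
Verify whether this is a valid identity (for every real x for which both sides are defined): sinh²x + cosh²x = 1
Claim: sinh²x + cosh²x = 1.
Test a specific point where both sides are defined: x = -1.
LHS = sinh²x + cosh²x ≈ 3.7622
RHS = 1 ≈ 1.0000
Since 3.7622 ≠ 1.0000, the equation fails at this point, so it cannot hold for every real x for which both sides are defined.
The correct hyperbolic identity is cosh²x - sinh²x = 1 (a difference); the sum sinh²x + cosh²x equals cosh(2x).

Conclusion: No, this is NOT an identity.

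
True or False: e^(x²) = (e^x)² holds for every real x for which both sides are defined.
Claim: e^(x²) = (e^x)².
Test a specific point where both sides are defined: x = 3.
LHS = e^(x²) ≈ 8103.0839
RHS = (e^x)² ≈ 403.4288
Since 8103.0839 ≠ 403.4288, the equation fails at this point, so it cannot hold for every real x for which both sides are defined.
(e^x)² = e^(2x), and 2x ≠ x² in general.

Conclusion: False.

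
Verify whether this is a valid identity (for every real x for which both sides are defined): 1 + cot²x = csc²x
Claim: 1 + cot²x = csc²x.
Reasoning: Start from sin²x + cos²x = 1 and divide every term by sin²x (allowed wherever cot x and csc x are defined): 1 + cot²x = 1/sin²x = csc²x.
So the two sides agree for every real x for which both sides are defined.

Conclusion: Yes, this is an identity.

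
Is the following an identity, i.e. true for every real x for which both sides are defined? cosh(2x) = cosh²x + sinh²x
Claim: cosh(2x) = cosh²x + sinh²x.
Reasoning: cosh²x = (e^(2x) + 2 + e^(-2x))/4 and sinh²x = (e^(2x) - 2 + e^(-2x))/4. Adding gives (2e^(2x) + 2e^(-2x))/4 = (e^(2x) + e^(-2x))/2 = cosh(2x).
So the two sides agree for every real x for which both sides are defined.

Conclusion: Yes, this is an identity.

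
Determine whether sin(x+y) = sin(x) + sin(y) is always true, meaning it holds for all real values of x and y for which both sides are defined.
No, this is NOT an identity.

Claim: sin(x+y) = sin(x) + sin(y).
Test a specific point where both sides are defined: x = 3π/4, y = -π/6.
LHS = sin(x+y) ≈ 0.9659
RHS = sin(x) + sin(y) ≈ 0.2071
Since 0.9659 ≠ 0.2071, the equation fails at this point, so it cannot hold for all real values of x and y for which both sides are defined.
The correct expansion is sin(x+y) = sin(x)cos(y) + cos(x)sin(y); sine is not additive.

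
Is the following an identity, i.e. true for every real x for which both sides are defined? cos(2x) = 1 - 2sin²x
Yes, this is an identity.

Claim: cos(2x) = 1 - 2sin²x.
Reasoning: cos(2x) = cos²x - sin²x. Replace cos²x by 1 - sin²x: (1 - sin²x) - sin²x = 1 - 2sin²x.
So the two sides agree for every real x for which both sides are defined.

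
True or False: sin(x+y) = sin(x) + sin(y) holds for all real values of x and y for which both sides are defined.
False.

Claim: sin(x+y) = sin(x) + sin(y).
Test a specific point where both sides are defined: x = π/2, y = -π/3.
LHS = sin(x+y) ≈ 0.5000
RHS = sin(x) + sin(y) ≈ 0.1340
Since 0.5000 ≠ 0.1340, the equation fails at this point, so it cannot hold for all real values of x and y for which both sides are defined.
The correct expansion is sin(x+y) = sin(x)cos(y) + cos(x)sin(y); sine is not additive.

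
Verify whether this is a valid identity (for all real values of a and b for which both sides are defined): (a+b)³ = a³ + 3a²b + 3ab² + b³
Claim: (a+b)³ = a³ + 3a²b + 3ab² + b³.
Reasoning: (a+b)³ = (a+b)(a+b)² = (a+b)(a² + 2ab + b²) = a³ + 2a²b + ab² + a²b + 2ab² + b³ = a³ + 3a²b + 3ab² + b³.
So the two sides agree for all real values of a and b for which both sides are defined.

Conclusion: Yes, this is an identity.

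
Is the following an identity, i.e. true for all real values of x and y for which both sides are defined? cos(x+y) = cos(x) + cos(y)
No, this is NOT an identity.

Claim: cos(x+y) = cos(x) + cos(y).
Test a specific point where both sides are defined: x = π/6, y = π/2.
LHS = cos(x+y) ≈ -0.5000
RHS = cos(x) + cos(y) ≈ 0.8660
Since -0.5000 ≠ 0.8660, the equation fails at this point, so it cannot hold for all real values of x and y for which both sides are defined.
The correct expansion is cos(x+y) = cos(x)cos(y) - sin(x)sin(y); cosine is not additive.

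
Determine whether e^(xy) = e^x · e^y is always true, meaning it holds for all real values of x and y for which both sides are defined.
No, this is NOT an identity.

Claim: e^(xy) = e^x · e^y.
Test a specific point where both sides are defined: x = 5, y = -3.
LHS = e^(xy) ≈ 0.0000
RHS = e^x · e^y ≈ 7.3891
Since 0.0000 ≠ 7.3891, the equation fails at this point, so it cannot hold for all real values of x and y for which both sides are defined.
e^x · e^y = e^(x+y), not e^(xy).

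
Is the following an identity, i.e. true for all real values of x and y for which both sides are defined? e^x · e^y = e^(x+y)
Claim: e^x · e^y = e^(x+y).
Reasoning: This is the law of exponents for a common base: multiplying powers adds exponents. E.g. from the series, (Σ x^j/j!)(Σ y^k/k!) = Σ_m (Σ_{j+k=m} x^j y^k/(j!k!)) = Σ_m (x+y)^m/m! by the binomial theorem.
So the two sides agree for all real values of x and y for which both sides are defined.

Conclusion: Yes, this is an identity.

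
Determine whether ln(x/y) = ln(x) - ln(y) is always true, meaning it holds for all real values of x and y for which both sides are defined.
Yes, this is an identity.

Claim: ln(x/y) = ln(x) - ln(y).
Reasoning: Both sides are simultaneously defined only when x, y > 0. Write x = e^p, y = e^q. Then x/y = e^(p-q), so ln(x/y) = p - q = ln(x) - ln(y).
So the two sides agree for all real values of x and y for which both sides are defined.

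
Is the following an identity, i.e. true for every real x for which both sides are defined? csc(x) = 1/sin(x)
Claim: csc(x) = 1/sin(x).
Reasoning: csc(x) is by definition the reciprocal of sin(x), wherever sin(x) ≠ 0.
So the two sides agree for every real x for which both sides are defined.

Conclusion: Yes, this is an identity.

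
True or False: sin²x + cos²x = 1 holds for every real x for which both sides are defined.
Claim: sin²x + cos²x = 1.
Reasoning: The point (cos x, sin x) lies on the unit circle X² + Y² = 1, so cos²x + sin²x = 1 for every real x.
So the two sides agree for every real x for which both sides are defined.

Conclusion: True.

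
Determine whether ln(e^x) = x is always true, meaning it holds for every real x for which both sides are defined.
Claim: ln(e^x) = x.
Reasoning: ln is the inverse of the exponential: ln(e^x) asks for the exponent p with e^p = e^x, and since e^p is one-to-one that exponent is p = x.
So the two sides agree for every real x for which both sides are defined.

Conclusion: Yes, this is an identity.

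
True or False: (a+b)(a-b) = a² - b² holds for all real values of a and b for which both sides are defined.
True.

Claim: (a+b)(a-b) = a² - b².
Reasoning: Expand: (a+b)(a-b) = a² - ab + ba - b² = a² - b² (the cross terms cancel).
So the two sides agree for all real values of a and b for which both sides are defined.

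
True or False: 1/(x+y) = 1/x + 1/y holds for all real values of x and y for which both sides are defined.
Claim: 1/(x+y) = 1/x + 1/y.
Test a specific point where both sides are defined: x = 2, y = 3/2.
LHS = 1/(x+y) ≈ 0.2857
RHS = 1/x + 1/y ≈ 1.1667
Since 0.2857 ≠ 1.1667, the equation fails at this point, so it cannot hold for all real values of x and y for which both sides are defined.
1/x + 1/y = (x+y)/(xy), which is not 1/(x+y).

Conclusion: False.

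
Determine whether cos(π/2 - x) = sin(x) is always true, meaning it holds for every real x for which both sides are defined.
Yes, this is an identity.

Claim: cos(π/2 - x) = sin(x).
Reasoning: Use cos(u - v) = cos(u)cos(v) + sin(u)sin(v) with u = π/2, v = x: cos(π/2)cos(x) + sin(π/2)sin(x) = 0·cos(x) + 1·sin(x) = sin(x).
So the two sides agree for every real x for which both sides are defined.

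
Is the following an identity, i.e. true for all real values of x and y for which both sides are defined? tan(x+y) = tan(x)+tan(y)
Claim: tan(x+y) = tan(x)+tan(y).
Test a specific point where both sides are defined: x = π/3, y = -π/6.
LHS = tan(x+y) ≈ 0.5774
RHS = tan(x)+tan(y) ≈ 1.1547
Since 0.5774 ≠ 1.1547, the equation fails at this point, so it cannot hold for all real values of x and y for which both sides are defined.
The correct formula is tan(x+y) = (tan(x) + tan(y))/(1 - tan(x)tan(y)).

Conclusion: No, this is NOT an identity.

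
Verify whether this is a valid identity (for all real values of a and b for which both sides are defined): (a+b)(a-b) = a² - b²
Yes, this is an identity.

Claim: (a+b)(a-b) = a² - b².
Reasoning: Expand: (a+b)(a-b) = a² - ab + ba - b² = a² - b² (the cross terms cancel).
So the two sides agree for all real values of a and b for which both sides are defined.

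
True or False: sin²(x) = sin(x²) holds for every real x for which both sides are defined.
False.

Claim: sin²(x) = sin(x²).
Test a specific point where both sides are defined: x = π.
LHS = sin²(x) ≈ 0.0000
RHS = sin(x²) ≈ -0.4303
Since 0.0000 ≠ -0.4303, the equation fails at this point, so it cannot hold for every real x for which both sides are defined.
sin²(x) means (sin x)², squaring the output; sin(x²) squares the input. These are different functions.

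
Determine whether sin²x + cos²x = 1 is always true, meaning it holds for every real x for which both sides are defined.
Yes, this is an identity.

Claim: sin²x + cos²x = 1.
Reasoning: The point (cos x, sin x) lies on the unit circle X² + Y² = 1, so cos²x + sin²x = 1 for every real x.
So the two sides agree for every real x for which both sides are defined.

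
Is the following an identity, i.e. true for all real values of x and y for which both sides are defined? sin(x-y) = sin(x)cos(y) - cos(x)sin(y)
Yes, this is an identity.

Claim: sin(x-y) = sin(x)cos(y) - cos(x)sin(y).
Reasoning: Replace y by -y in sin(x+y) = sin(x)cos(y) + cos(x)sin(y) and use cos(-y) = cos(y), sin(-y) = -sin(y): sin(x-y) = sin(x)cos(y) - cos(x)sin(y).
So the two sides agree for all real values of x and y for which both sides are defined.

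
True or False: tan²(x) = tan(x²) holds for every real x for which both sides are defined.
Claim: tan²(x) = tan(x²).
Test a specific point where both sides are defined: x = 2π/3.
LHS = tan²(x) ≈ 3.0000
RHS = tan(x²) ≈ 2.9590
Since 3.0000 ≠ 2.9590, the equation fails at this point, so it cannot hold for every real x for which both sides are defined.
tan²(x) means (tan x)², squaring the output; tan(x²) squares the input. These are different functions.

Conclusion: False.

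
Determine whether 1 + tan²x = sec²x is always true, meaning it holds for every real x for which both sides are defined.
Yes, this is an identity.

Claim: 1 + tan²x = sec²x.
Reasoning: Start from sin²x + cos²x = 1 and divide every term by cos²x (allowed wherever tan x and sec x are defined): tan²x + 1 = 1/cos²x = sec²x.
So the two sides agree for every real x for which both sides are defined.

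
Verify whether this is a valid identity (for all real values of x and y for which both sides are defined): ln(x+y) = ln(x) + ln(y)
Claim: ln(x+y) = ln(x) + ln(y).
Test a specific point where both sides are defined: x = 1, y = 5.
LHS = ln(x+y) ≈ 1.7918
RHS = ln(x) + ln(y) ≈ 1.6094
Since 1.7918 ≠ 1.6094, the equation fails at this point, so it cannot hold for all real values of x and y for which both sides are defined.
ln(x) + ln(y) = ln(xy), not ln(x+y).

Conclusion: No, this is NOT an identity.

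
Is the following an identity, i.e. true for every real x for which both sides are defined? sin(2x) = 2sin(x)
No, this is NOT an identity.

Claim: sin(2x) = 2sin(x).
Test a specific point where both sides are defined: x = 3π/4.
LHS = sin(2x) ≈ -1.0000
RHS = 2sin(x) ≈ 1.4142
Since -1.0000 ≠ 1.4142, the equation fails at this point, so it cannot hold for every real x for which both sides are defined.
The correct double-angle formula is sin(2x) = 2sin(x)cos(x).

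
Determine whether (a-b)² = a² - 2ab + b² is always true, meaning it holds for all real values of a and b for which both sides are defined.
Claim: (a-b)² = a² - 2ab + b².
Reasoning: Expand: (a-b)² = (a-b)(a-b) = a·a - a·b - b·a + b·b = a² - 2ab + b².
So the two sides agree for all real values of a and b for which both sides are defined.

Conclusion: Yes, this is an identity.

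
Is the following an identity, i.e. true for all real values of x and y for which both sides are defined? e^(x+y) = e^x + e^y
Claim: e^(x+y) = e^x + e^y.
Test a specific point where both sides are defined: x = 2, y = 5.
LHS = e^(x+y) ≈ 1096.6332
RHS = e^x + e^y ≈ 155.8022
Since 1096.6332 ≠ 155.8022, the equation fails at this point, so it cannot hold for all real values of x and y for which both sides are defined.
The correct rule is e^(x+y) = e^x · e^y (a product, not a sum).

Conclusion: No, this is NOT an identity.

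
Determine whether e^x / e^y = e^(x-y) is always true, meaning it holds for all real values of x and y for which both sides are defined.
Claim: e^x / e^y = e^(x-y).
Reasoning: 1/e^y = e^(-y), so e^x / e^y = e^x · e^(-y) = e^(x + (-y)) = e^(x-y) by the product rule for exponents.
So the two sides agree for all real values of x and y for which both sides are defined.

Conclusion: Yes, this is an identity.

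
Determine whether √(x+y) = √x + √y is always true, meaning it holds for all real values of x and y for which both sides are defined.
Claim: √(x+y) = √x + √y.
Test a specific point where both sides are defined: x = 4, y = 1/2.
LHS = √(x+y) ≈ 2.1213
RHS = √x + √y ≈ 2.7071
Since 2.1213 ≠ 2.7071, the equation fails at this point, so it cannot hold for all real values of x and y for which both sides are defined.
Squaring the right side gives x + 2√(xy) + y, not x + y.

Conclusion: No, this is NOT an identity.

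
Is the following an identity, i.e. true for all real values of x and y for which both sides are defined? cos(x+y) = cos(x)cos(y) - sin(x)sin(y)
Yes, this is an identity.

Claim: cos(x+y) = cos(x)cos(y) - sin(x)sin(y).
Reasoning: By Euler's formula e^(i(x+y)) = e^(ix)·e^(iy) = (cos x + i·sin x)(cos y + i·sin y). The real part of the left side is cos(x+y); the real part of the product is cos(x)cos(y) - sin(x)sin(y) (since i·i = -1).
So the two sides agree for all real values of x and y for which both sides are defined.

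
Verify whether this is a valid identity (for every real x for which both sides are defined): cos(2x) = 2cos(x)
No, this is NOT an identity.

Claim: cos(2x) = 2cos(x).
Test a specific point where both sides are defined: x = π/2.
LHS = cos(2x) ≈ -1.0000
RHS = 2cos(x) ≈ 0.0000
Since -1.0000 ≠ 0.0000, the equation fails at this point, so it cannot hold for every real x for which both sides are defined.
The correct double-angle formula is cos(2x) = cos²x - sin²x.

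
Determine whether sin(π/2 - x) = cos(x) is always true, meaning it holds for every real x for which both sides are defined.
Yes, this is an identity.

Claim: sin(π/2 - x) = cos(x).
Reasoning: Use sin(u - v) = sin(u)cos(v) - cos(u)sin(v) with u = π/2, v = x: sin(π/2)cos(x) - cos(π/2)sin(x) = 1·cos(x) - 0·sin(x) = cos(x).
So the two sides agree for every real x for which both sides are defined.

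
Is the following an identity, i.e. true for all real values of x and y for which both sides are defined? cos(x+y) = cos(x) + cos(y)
No, this is NOT an identity.

Claim: cos(x+y) = cos(x) + cos(y).
Test a specific point where both sides are defined: x = π/4, y = 3π/4.
LHS = cos(x+y) ≈ -1.0000
RHS = cos(x) + cos(y) ≈ 0.0000
Since -1.0000 ≠ 0.0000, the equation fails at this point, so it cannot hold for all real values of x and y for which both sides are defined.
The correct expansion is cos(x+y) = cos(x)cos(y) - sin(x)sin(y); cosine is not additive.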